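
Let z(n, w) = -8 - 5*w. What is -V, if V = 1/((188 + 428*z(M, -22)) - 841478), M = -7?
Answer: 1/797634 ≈ 1.2537e-6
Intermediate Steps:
V = -1/797634 (V = 1/((188 + 428*(-8 - 5*(-22))) - 841478) = 1/((188 + 428*(-8 + 110)) - 841478) = 1/((188 + 428*102) - 841478) = 1/((188 + 43656) - 841478) = 1/(43844 - 841478) = 1/(-797634) = -1/797634 ≈ -1.2537e-6)
-V = -1*(-1/797634) = 1/797634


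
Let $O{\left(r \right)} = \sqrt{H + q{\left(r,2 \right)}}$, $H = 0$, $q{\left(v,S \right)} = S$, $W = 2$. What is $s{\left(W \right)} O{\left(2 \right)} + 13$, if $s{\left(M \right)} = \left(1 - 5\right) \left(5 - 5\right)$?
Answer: $13$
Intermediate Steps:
$s{\left(M \right)} = 0$ ($s{\left(M \right)} = \left(-4\right) 0 = 0$)
$O{\left(r \right)} = \sqrt{2}$ ($O{\left(r \right)} = \sqrt{0 + 2} = \sqrt{2}$)
$s{\left(W \right)} O{\left(2 \right)} + 13 = 0 \sqrt{2} + 13 = 0 + 13 = 13$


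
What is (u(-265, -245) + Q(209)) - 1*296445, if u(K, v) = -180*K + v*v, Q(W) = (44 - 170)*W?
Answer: -215054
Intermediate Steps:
Q(W) = -126*W
u(K, v) = v² - 180*K (u(K, v) = -180*K + v² = v² - 180*K)
(u(-265, -245) + Q(209)) - 1*296445 = (((-245)² - 180*(-265)) - 126*209) - 1*296445 = ((60025 + 47700) - 26334) - 296445 = (107725 - 26334) - 296445 = 81391 - 296445 = -215054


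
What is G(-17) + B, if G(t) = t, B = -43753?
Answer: -43770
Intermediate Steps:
G(-17) + B = -17 - 43753 = -43770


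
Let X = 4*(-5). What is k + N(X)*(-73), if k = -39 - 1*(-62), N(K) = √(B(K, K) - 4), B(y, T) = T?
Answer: 23 - 146*I*√6 ≈ 23.0 - 357.63*I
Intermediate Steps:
X = -20
N(K) = √(-4 + K) (N(K) = √(K - 4) = √(-4 + K))
k = 23 (k = -39 + 62 = 23)
k + N(X)*(-73) = 23 + √(-4 - 20)*(-73) = 23 + √(-24)*(-73) = 23 + (2*I*√6)*(-73) = 23 - 146*I*√6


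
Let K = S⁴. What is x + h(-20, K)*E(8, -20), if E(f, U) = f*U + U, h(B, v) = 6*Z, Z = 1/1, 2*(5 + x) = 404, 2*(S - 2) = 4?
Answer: -883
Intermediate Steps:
S = 4 (S = 2 + (½)*4 = 2 + 2 = 4)
x = 197 (x = -5 + (½)*404 = -5 + 202 = 197)
Z = 1
K = 256 (K = 4⁴ = 256)
h(B, v) = 6 (h(B, v) = 6*1 = 6)
E(f, U) = U + U*f (E(f, U) = U*f + U = U + U*f)
x + h(-20, K)*E(8, -20) = 197 + 6*(-20*(1 + 8)) = 197 + 6*(-20*9) = 197 + 6*(-180) = 197 - 1080 = -883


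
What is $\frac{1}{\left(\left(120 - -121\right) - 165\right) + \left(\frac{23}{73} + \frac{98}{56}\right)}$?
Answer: $\frac{292}{22795} \approx 0.01281$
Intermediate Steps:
$\frac{1}{\left(\left(120 - -121\right) - 165\right) + \left(\frac{23}{73} + \frac{98}{56}\right)} = \frac{1}{\left(\left(120 + 121\right) - 165\right) + \left(23 \cdot \frac{1}{73} + 98 \cdot \frac{1}{56}\right)} = \frac{1}{\left(241 - 165\right) + \left(\frac{23}{73} + \frac{7}{4}\right)} = \frac{1}{76 + \frac{603}{292}} = \frac{1}{\frac{22795}{292}} = \frac{292}{22795}$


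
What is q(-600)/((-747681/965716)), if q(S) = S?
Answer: 193143200/249227 ≈ 774.97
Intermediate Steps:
q(-600)/((-747681/965716)) = -600/((-747681/965716)) = -600/((-747681*1/965716)) = -600/(-747681/965716) = -600*(-965716/747681) = 193143200/249227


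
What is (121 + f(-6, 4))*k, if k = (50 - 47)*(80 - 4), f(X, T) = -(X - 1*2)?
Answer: 29412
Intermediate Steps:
f(X, T) = 2 - X (f(X, T) = -(X - 2) = -(-2 + X) = 2 - X)
k = 228 (k = 3*76 = 228)
(121 + f(-6, 4))*k = (121 + (2 - 1*(-6)))*228 = (121 + (2 + 6))*228 = (121 + 8)*228 = 129*228 = 29412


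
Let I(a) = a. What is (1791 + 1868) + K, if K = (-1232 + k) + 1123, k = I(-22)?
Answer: 3528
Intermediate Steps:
k = -22
K = -131 (K = (-1232 - 22) + 1123 = -1254 + 1123 = -131)
(1791 + 1868) + K = (1791 + 1868) - 131 = 3659 - 131 = 3528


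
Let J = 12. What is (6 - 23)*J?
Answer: -204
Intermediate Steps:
(6 - 23)*J = (6 - 23)*12 = -17*12 = -204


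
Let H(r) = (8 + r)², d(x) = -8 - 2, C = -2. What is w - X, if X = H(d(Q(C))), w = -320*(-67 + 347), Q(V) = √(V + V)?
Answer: -89604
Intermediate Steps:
Q(V) = √2*√V (Q(V) = √(2*V) = √2*√V)
d(x) = -10
w = -89600 (w = -320*280 = -89600)
X = 4 (X = (8 - 10)² = (-2)² = 4)
w - X = -89600 - 1*4 = -89600 - 4 = -89604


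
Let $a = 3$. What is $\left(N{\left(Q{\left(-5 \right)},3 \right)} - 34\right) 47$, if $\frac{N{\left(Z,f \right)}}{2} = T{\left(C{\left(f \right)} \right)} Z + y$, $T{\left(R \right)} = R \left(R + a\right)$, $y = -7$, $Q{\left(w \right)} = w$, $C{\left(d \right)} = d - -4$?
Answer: $-35156$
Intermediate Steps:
$C{\left(d \right)} = 4 + d$ ($C{\left(d \right)} = d + 4 = 4 + d$)
$T{\left(R \right)} = R \left(3 + R\right)$ ($T{\left(R \right)} = R \left(R + 3\right) = R \left(3 + R\right)$)
$N{\left(Z,f \right)} = -14 + 2 Z \left(4 + f\right) \left(7 + f\right)$ ($N{\left(Z,f \right)} = 2 \left(\left(4 + f\right) \left(3 + \left(4 + f\right)\right) Z - 7\right) = 2 \left(\left(4 + f\right) \left(7 + f\right) Z - 7\right) = 2 \left(Z \left(4 + f\right) \left(7 + f\right) - 7\right) = 2 \left(-7 + Z \left(4 + f\right) \left(7 + f\right)\right) = -14 + 2 Z \left(4 + f\right) \left(7 + f\right)$)
$\left(N{\left(Q{\left(-5 \right)},3 \right)} - 34\right) 47 = \left(\left(-14 + 2 \left(-5\right) \left(4 + 3\right) \left(7 + 3\right)\right) - 34\right) 47 = \left(\left(-14 + 2 \left(-5\right) 7 \cdot 10\right) - 34\right) 47 = \left(\left(-14 - 700\right) - 34\right) 47 = \left(-714 - 34\right) 47 = \left(-748\right) 47 = -35156$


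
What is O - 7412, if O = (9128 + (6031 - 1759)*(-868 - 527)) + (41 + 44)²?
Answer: -5950499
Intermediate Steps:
O = -5943087 (O = (9128 + 4272*(-1395)) + 85² = (9128 - 5959440) + 7225 = -5950312 + 7225 = -5943087)
O - 7412 = -5943087 - 7412 = -5950499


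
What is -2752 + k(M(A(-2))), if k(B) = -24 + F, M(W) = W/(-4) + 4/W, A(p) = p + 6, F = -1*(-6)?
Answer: -2770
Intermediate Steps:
F = 6
A(p) = 6 + p
M(W) = 4/W - W/4 (M(W) = W*(-¼) + 4/W = -W/4 + 4/W = 4/W - W/4)
k(B) = -18 (k(B) = -24 + 6 = -18)
-2752 + k(M(A(-2))) = -2752 - 18 = -2770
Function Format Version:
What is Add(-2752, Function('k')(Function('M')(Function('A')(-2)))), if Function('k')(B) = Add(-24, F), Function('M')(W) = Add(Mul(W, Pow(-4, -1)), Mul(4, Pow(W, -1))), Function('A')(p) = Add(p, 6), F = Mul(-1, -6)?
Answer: -2770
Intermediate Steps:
F = 6
Function('A')(p) = Add(6, p)
Function('M')(W) = Add(Mul(4, Pow(W, -1)), Mul(Rational(-1, 4), W)) (Function('M')(W) = Add(Mul(W, Rational(-1, 4)), Mul(4, Pow(W, -1))) = Add(Mul(Rational(-1, 4), W), Mul(4, Pow(W, -1))) = Add(Mul(4, Pow(W, -1)), Mul(Rational(-1, 4), W)))
Function('k')(B) = -18 (Function('k')(B) = Add(-24, 6) = -18)
Add(-2752, Function('k')(Function('M')(Function('A')(-2)))) = Add(-2752, -18) = -2770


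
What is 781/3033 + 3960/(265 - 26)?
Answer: 12197339/724887 ≈ 16.827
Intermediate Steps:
781/3033 + 3960/(265 - 26) = 781*(1/3033) + 3960/239 = 781/3033 + 3960*(1/239) = 781/3033 + 3960/239 = 12197339/724887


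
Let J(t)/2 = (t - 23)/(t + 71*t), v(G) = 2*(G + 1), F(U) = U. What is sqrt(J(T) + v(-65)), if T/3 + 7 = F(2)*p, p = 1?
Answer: I*sqrt(1036230)/90 ≈ 11.311*I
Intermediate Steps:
T = -15 (T = -21 + 3*(2*1) = -21 + 3*2 = -21 + 6 = -15)
v(G) = 2 + 2*G (v(G) = 2*(1 + G) = 2 + 2*G)
J(t) = (-23 + t)/(36*t) (J(t) = 2*((t - 23)/(t + 71*t)) = 2*((-23 + t)/((72*t))) = 2*((-23 + t)*(1/(72*t))) = 2*((-23 + t)/(72*t)) = (-23 + t)/(36*t))
sqrt(J(T) + v(-65)) = sqrt((1/36)*(-23 - 15)/(-15) + (2 + 2*(-65))) = sqrt((1/36)*(-1/15)*(-38) + (2 - 130)) = sqrt(19/270 - 128) = sqrt(-34541/270) = I*sqrt(1036230)/90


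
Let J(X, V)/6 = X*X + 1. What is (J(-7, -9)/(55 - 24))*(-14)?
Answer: -4200/31 ≈ -135.48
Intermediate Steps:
J(X, V) = 6 + 6*X² (J(X, V) = 6*(X*X + 1) = 6*(X² + 1) = 6*(1 + X²) = 6 + 6*X²)
(J(-7, -9)/(55 - 24))*(-14) = ((6 + 6*(-7)²)/(55 - 24))*(-14) = ((6 + 6*49)/31)*(-14) = ((6 + 294)/31)*(-14) = ((1/31)*300)*(-14) = (300/31)*(-14) = -4200/31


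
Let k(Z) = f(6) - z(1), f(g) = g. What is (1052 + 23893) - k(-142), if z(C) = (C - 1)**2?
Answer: 24939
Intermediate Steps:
z(C) = (-1 + C)**2
k(Z) = 6 (k(Z) = 6 - (-1 + 1)**2 = 6 - 1*0**2 = 6 - 1*0 = 6 + 0 = 6)
(1052 + 23893) - k(-142) = (1052 + 23893) - 1*6 = 24945 - 6 = 24939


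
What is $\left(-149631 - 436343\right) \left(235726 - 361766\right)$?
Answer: $73856162960$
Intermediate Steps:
$\left(-149631 - 436343\right) \left(235726 - 361766\right) = \left(-585974\right) \left(-126040\right) = 73856162960$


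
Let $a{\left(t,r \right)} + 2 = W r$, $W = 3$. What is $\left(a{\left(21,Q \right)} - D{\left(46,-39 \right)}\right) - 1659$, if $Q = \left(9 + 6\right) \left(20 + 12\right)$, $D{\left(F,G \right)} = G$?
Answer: $-182$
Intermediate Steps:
$Q = 480$ ($Q = 15 \cdot 32 = 480$)
$a{\left(t,r \right)} = -2 + 3 r$
$\left(a{\left(21,Q \right)} - D{\left(46,-39 \right)}\right) - 1659 = \left(\left(-2 + 3 \cdot 480\right) - -39\right) - 1659 = \left(\left(-2 + 1440\right) + 39\right) - 1659 = \left(1438 + 39\right) - 1659 = 1477 - 1659 = -182$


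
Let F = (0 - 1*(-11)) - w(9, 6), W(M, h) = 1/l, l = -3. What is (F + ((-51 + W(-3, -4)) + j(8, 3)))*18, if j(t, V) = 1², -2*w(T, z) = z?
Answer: -654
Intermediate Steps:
w(T, z) = -z/2
W(M, h) = -⅓ (W(M, h) = 1/(-3) = -⅓)
F = 14 (F = (0 - 1*(-11)) - (-1)*6/2 = (0 + 11) - 1*(-3) = 11 + 3 = 14)
j(t, V) = 1
(F + ((-51 + W(-3, -4)) + j(8, 3)))*18 = (14 + ((-51 - ⅓) + 1))*18 = (14 + (-154/3 + 1))*18 = (14 - 151/3)*18 = -109/3*18 = -654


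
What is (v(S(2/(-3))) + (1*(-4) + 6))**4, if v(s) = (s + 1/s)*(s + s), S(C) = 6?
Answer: 33362176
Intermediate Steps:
v(s) = 2*s*(s + 1/s) (v(s) = (s + 1/s)*(2*s) = 2*s*(s + 1/s))
(v(S(2/(-3))) + (1*(-4) + 6))**4 = ((2 + 2*6**2) + (1*(-4) + 6))**4 = ((2 + 2*36) + (-4 + 6))**4 = ((2 + 72) + 2)**4 = (74 + 2)**4 = 76**4 = 33362176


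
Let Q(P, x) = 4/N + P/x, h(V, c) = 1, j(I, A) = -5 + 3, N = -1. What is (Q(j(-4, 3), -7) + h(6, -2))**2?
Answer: 361/49 ≈ 7.3673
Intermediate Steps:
j(I, A) = -2
Q(P, x) = -4 + P/x (Q(P, x) = 4/(-1) + P/x = 4*(-1) + P/x = -4 + P/x)
(Q(j(-4, 3), -7) + h(6, -2))**2 = ((-4 - 2/(-7)) + 1)**2 = ((-4 - 2*(-1/7)) + 1)**2 = ((-4 + 2/7) + 1)**2 = (-26/7 + 1)**2 = (-19/7)**2 = 361/49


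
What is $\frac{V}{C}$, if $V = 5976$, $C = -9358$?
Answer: $- \frac{2988}{4679} \approx -0.6386$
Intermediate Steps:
$\frac{V}{C} = \frac{5976}{-9358} = 5976 \left(- \frac{1}{9358}\right) = - \frac{2988}{4679}$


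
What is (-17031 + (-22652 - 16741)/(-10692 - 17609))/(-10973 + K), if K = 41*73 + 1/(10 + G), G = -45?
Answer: 2409774690/1129213943 ≈ 2.1340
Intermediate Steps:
K = 104754/35 (K = 41*73 + 1/(10 - 45) = 2993 + 1/(-35) = 2993 - 1/35 = 104754/35 ≈ 2993.0)
(-17031 + (-22652 - 16741)/(-10692 - 17609))/(-10973 + K) = (-17031 + (-22652 - 16741)/(-10692 - 17609))/(-10973 + 104754/35) = (-17031 - 39393/(-28301))/(-279301/35) = (-17031 - 39393*(-1/28301))*(-35/279301) = (-17031 + 39393/28301)*(-35/279301) = -481954938/28301*(-35/279301) = 2409774690/1129213943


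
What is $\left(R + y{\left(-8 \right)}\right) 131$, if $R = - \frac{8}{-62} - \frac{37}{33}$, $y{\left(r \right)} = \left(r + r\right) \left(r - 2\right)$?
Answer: $\frac{21309115}{1023} \approx 20830.0$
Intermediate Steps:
$y{\left(r \right)} = 2 r \left(-2 + r\right)$
$R = - \frac{1015}{1023}$ ($R = \left(-8\right) \left(- \frac{1}{62}\right) - \frac{37}{33} = \frac{4}{31} - \frac{37}{33} = - \frac{1015}{1023} \approx -0.99218$)
$\left(R + y{\left(-8 \right)}\right) 131 = \left(- \frac{1015}{1023} + 2 \left(-8\right) \left(-2 - 8\right)\right) 131 = \left(- \frac{1015}{1023} + 2 \left(-8\right) \left(-10\right)\right) 131 = \left(- \frac{1015}{1023} + 160\right) 131 = \frac{162665}{1023} \cdot 131 = \frac{21309115}{1023}$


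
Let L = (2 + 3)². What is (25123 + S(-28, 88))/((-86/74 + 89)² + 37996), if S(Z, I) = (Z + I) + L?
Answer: 4313719/7822378 ≈ 0.55146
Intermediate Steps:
L = 25 (L = 5² = 25)
S(Z, I) = 25 + I + Z (S(Z, I) = (Z + I) + 25 = (I + Z) + 25 = 25 + I + Z)
(25123 + S(-28, 88))/((-86/74 + 89)² + 37996) = (25123 + (25 + 88 - 28))/((-86/74 + 89)² + 37996) = (25123 + 85)/((-86*1/74 + 89)² + 37996) = 25208/((-43/37 + 89)² + 37996) = 25208/((3250/37)² + 37996) = 25208/(10562500/1369 + 37996) = 25208/(62579024/1369) = 25208*(1369/62579024) = 4313719/7822378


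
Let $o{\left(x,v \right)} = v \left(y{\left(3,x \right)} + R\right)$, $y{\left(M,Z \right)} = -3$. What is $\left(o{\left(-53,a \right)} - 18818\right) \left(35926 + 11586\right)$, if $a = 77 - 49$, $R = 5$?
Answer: $-891420144$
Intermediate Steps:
$a = 28$
$o{\left(x,v \right)} = 2 v$ ($o{\left(x,v \right)} = v \left(-3 + 5\right) = v 2 = 2 v$)
$\left(o{\left(-53,a \right)} - 18818\right) \left(35926 + 11586\right) = \left(2 \cdot 28 - 18818\right) \left(35926 + 11586\right) = \left(56 - 18818\right) 47512 = \left(-18762\right) 47512 = -891420144$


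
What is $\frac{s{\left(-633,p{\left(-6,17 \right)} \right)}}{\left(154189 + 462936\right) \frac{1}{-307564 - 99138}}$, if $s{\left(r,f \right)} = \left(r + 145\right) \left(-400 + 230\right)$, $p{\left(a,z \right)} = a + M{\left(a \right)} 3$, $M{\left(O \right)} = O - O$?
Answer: $- \frac{6747999584}{123425} \approx -54673.0$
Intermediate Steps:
$M{\left(O \right)} = 0$
$p{\left(a,z \right)} = a$ ($p{\left(a,z \right)} = a + 0 \cdot 3 = a + 0 = a$)
$s{\left(r,f \right)} = -24650 - 170 r$ ($s{\left(r,f \right)} = \left(145 + r\right) \left(-170\right) = -24650 - 170 r$)
$\frac{s{\left(-633,p{\left(-6,17 \right)} \right)}}{\left(154189 + 462936\right) \frac{1}{-307564 - 99138}} = \frac{-24650 - -107610}{\left(154189 + 462936\right) \frac{1}{-307564 - 99138}} = \frac{-24650 + 107610}{617125 \frac{1}{-406702}} = \frac{82960}{617125 \left(- \frac{1}{406702}\right)} = \frac{82960}{- \frac{617125}{406702}} = 82960 \left(- \frac{406702}{617125}\right) = - \frac{6747999584}{123425}$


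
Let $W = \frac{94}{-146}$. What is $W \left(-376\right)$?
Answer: $\frac{17672}{73} \approx 242.08$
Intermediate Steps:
$W = - \frac{47}{73}$ ($W = 94 \left(- \frac{1}{146}\right) = - \frac{47}{73} \approx -0.64384$)
$W \left(-376\right) = \left(- \frac{47}{73}\right) \left(-376\right) = \frac{17672}{73}$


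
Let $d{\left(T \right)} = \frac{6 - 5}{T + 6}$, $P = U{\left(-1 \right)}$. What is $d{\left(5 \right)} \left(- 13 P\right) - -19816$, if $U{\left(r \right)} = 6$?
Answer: $\frac{217898}{11} \approx 19809.0$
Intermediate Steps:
$P = 6$
$d{\left(T \right)} = \frac{1}{6 + T}$ ($d{\left(T \right)} = 1 \frac{1}{6 + T} = \frac{1}{6 + T}$)
$d{\left(5 \right)} \left(- 13 P\right) - -19816 = \frac{\left(-13\right) 6}{6 + 5} - -19816 = \frac{1}{11} \left(-78\right) + 19816 = - \frac{78}{11} + 19816 = \frac{217898}{11}$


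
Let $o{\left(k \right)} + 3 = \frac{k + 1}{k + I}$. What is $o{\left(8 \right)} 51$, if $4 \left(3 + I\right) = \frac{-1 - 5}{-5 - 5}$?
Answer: $- \frac{6579}{103} \approx -63.874$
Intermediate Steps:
$I = - \frac{57}{20}$ ($I = -3 + \frac{\left(-1 - 5\right) \frac{1}{-5 - 5}}{4} = -3 + \frac{\left(-6\right) \frac{1}{-10}}{4} = -3 + \frac{\left(-6\right) \left(- \frac{1}{10}\right)}{4} = -3 + \frac{1}{4} \cdot \frac{3}{5} = -3 + \frac{3}{20} = - \frac{57}{20} \approx -2.85$)
$o{\left(k \right)} = -3 + \frac{1 + k}{- \frac{57}{20} + k}$ ($o{\left(k \right)} = -3 + \frac{k + 1}{k - \frac{57}{20}} = -3 + \frac{1 + k}{- \frac{57}{20} + k}$)
$o{\left(8 \right)} 51 = \frac{191 - 320}{-57 + 20 \cdot 8} \cdot 51 = \frac{191 - 320}{-57 + 160} \cdot 51 = \frac{1}{103} \left(-129\right) 51 = \left(- \frac{129}{103}\right) 51 = - \frac{6579}{103}$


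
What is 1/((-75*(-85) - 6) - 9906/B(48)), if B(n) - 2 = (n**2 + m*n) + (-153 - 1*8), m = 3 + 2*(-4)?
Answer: 5/31819 ≈ 0.00015714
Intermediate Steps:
m = -5 (m = 3 - 8 = -5)
B(n) = -159 + n**2 - 5*n (B(n) = 2 + ((n**2 - 5*n) + (-153 - 1*8)) = 2 + ((n**2 - 5*n) + (-153 - 8)) = 2 + ((n**2 - 5*n) - 161) = 2 + (-161 + n**2 - 5*n) = -159 + n**2 - 5*n)
1/((-75*(-85) - 6) - 9906/B(48)) = 1/((-75*(-85) - 6) - 9906/(-159 + 48**2 - 5*48)) = 1/((6375 - 6) - 9906/(-159 + 2304 - 240)) = 1/(6369 - 9906/1905) = 1/(6369 - 9906*1/1905) = 1/(6369 - 26/5) = 1/(31819/5) = 5/31819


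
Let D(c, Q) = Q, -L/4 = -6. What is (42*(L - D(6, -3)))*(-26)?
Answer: -29484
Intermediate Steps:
L = 24 (L = -4*(-6) = 24)
(42*(L - D(6, -3)))*(-26) = (42*(24 - 1*(-3)))*(-26) = (42*(24 + 3))*(-26) = (42*27)*(-26) = 1134*(-26) = -29484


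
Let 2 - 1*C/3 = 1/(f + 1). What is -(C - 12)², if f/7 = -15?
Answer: -385641/10816 ≈ -35.655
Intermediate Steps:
f = -105 (f = 7*(-15) = -105)
C = 627/104 (C = 6 - 3/(-105 + 1) = 6 - 3/(-104) = 6 - 3*(-1/104) = 6 + 3/104 = 627/104 ≈ 6.0288)
-(C - 12)² = -(627/104 - 12)² = -(-621/104)² = -1*385641/10816 = -385641/10816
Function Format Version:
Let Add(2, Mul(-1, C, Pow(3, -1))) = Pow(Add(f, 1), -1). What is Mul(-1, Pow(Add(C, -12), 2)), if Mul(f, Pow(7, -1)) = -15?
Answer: Rational(-385641, 10816) ≈ -35.655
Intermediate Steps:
f = -105 (f = Mul(7, -15) = -105)
C = Rational(627, 104) (C = Add(6, Mul(-3, Pow(Add(-105, 1), -1))) = Add(6, Mul(-3, Pow(-104, -1))) = Add(6, Mul(-3, Rational(-1, 104))) = Add(6, Rational(3, 104)) = Rational(627, 104) ≈ 6.0288)
Mul(-1, Pow(Add(C, -12), 2)) = Mul(-1, Pow(Add(Rational(627, 104), -12), 2)) = Mul(-1, Pow(Rational(-621, 104), 2)) = Mul(-1, Rational(385641, 10816)) = Rational(-385641, 10816)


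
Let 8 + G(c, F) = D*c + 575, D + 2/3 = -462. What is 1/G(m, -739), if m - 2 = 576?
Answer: -3/800563 ≈ -3.7474e-6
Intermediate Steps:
D = -1388/3 (D = -2/3 - 462 = -1388/3 ≈ -462.67)
m = 578 (m = 2 + 576 = 578)
G(c, F) = 567 - 1388*c/3 (G(c, F) = -8 + (-1388*c/3 + 575) = -8 + (575 - 1388*c/3) = 567 - 1388*c/3)
1/G(m, -739) = 1/(567 - 1388/3*578) = 1/(567 - 802264/3) = 1/(-800563/3) = -3/800563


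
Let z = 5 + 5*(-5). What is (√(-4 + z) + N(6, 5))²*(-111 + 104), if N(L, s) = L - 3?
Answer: 105 - 84*I*√6 ≈ 105.0 - 205.76*I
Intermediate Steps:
z = -20 (z = 5 - 25 = -20)
N(L, s) = -3 + L
(√(-4 + z) + N(6, 5))²*(-111 + 104) = (√(-4 - 20) + (-3 + 6))²*(-111 + 104) = (√(-24) + 3)²*(-7) = (2*I*√6 + 3)²*(-7) = (3 + 2*I*√6)²*(-7) = -7*(3 + 2*I*√6)²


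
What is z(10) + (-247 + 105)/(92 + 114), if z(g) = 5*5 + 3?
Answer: 2813/103 ≈ 27.311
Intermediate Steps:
z(g) = 28 (z(g) = 25 + 3 = 28)
z(10) + (-247 + 105)/(92 + 114) = 28 + (-247 + 105)/(92 + 114) = 28 - 142/206 = 28 - 142*1/206 = 28 - 71/103 = 2813/103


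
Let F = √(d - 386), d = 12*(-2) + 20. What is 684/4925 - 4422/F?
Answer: 684/4925 + 737*I*√390/65 ≈ 0.13888 + 223.92*I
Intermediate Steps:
d = -4 (d = -24 + 20 = -4)
F = I*√390 (F = √(-4 - 386) = √(-390) = I*√390 ≈ 19.748*I)
684/4925 - 4422/F = 684/4925 - 4422*(-I*√390/390) = 684*(1/4925) - (-737)*I*√390/65 = 684/4925 + 737*I*√390/65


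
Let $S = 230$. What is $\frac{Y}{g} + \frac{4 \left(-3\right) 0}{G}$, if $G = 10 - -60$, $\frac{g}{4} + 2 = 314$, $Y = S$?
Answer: $\frac{115}{624} \approx 0.18429$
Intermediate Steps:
$Y = 230$
$g = 1248$ ($g = -8 + 4 \cdot 314 = -8 + 1256 = 1248$)
$G = 70$ ($G = 10 + 60 = 70$)
$\frac{Y}{g} + \frac{4 \left(-3\right) 0}{G} = \frac{230}{1248} + \frac{4 \left(-3\right) 0}{70} = 230 \cdot \frac{1}{1248} + \left(-12\right) 0 \cdot \frac{1}{70} = \frac{115}{624} + 0 \cdot \frac{1}{70} = \frac{115}{624} + 0 = \frac{115}{624}$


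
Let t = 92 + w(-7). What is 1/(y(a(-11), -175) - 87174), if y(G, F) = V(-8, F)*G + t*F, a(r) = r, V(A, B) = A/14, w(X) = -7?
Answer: -7/714299 ≈ -9.7998e-6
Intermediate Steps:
V(A, B) = A/14 (V(A, B) = A*(1/14) = A/14)
t = 85 (t = 92 - 7 = 85)
y(G, F) = 85*F - 4*G/7 (y(G, F) = ((1/14)*(-8))*G + 85*F = -4*G/7 + 85*F = 85*F - 4*G/7)
1/(y(a(-11), -175) - 87174) = 1/((85*(-175) - 4/7*(-11)) - 87174) = 1/((-14875 + 44/7) - 87174) = 1/(-104081/7 - 87174) = 1/(-714299/7) = -7/714299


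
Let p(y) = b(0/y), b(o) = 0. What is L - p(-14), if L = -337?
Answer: -337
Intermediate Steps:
p(y) = 0
L - p(-14) = -337 - 1*0 = -337 + 0 = -337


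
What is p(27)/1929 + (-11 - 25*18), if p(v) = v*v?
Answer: -296180/643 ≈ -460.62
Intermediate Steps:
p(v) = v²
p(27)/1929 + (-11 - 25*18) = 27²/1929 + (-11 - 25*18) = 729*(1/1929) + (-11 - 450) = 243/643 - 461 = -296180/643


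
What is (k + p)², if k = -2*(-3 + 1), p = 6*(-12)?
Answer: 4624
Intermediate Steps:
p = -72
k = 4 (k = -2*(-2) = 4)
(k + p)² = (4 - 72)² = (-68)² = 4624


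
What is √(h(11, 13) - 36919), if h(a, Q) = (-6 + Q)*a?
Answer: 13*I*√218 ≈ 191.94*I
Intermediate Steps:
h(a, Q) = a*(-6 + Q)
√(h(11, 13) - 36919) = √(11*(-6 + 13) - 36919) = √(11*7 - 36919) = √(77 - 36919) = √(-36842) = 13*I*√218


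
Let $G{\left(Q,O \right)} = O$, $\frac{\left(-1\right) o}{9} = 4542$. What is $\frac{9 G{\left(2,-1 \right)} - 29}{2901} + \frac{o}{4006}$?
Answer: $- \frac{59369653}{5810703} \approx -10.217$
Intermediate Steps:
$o = -40878$ ($o = \left(-9\right) 4542 = -40878$)
$\frac{9 G{\left(2,-1 \right)} - 29}{2901} + \frac{o}{4006} = \frac{9 \left(-1\right) - 29}{2901} - \frac{40878}{4006} = \left(-9 - 29\right) \frac{1}{2901} - \frac{20439}{2003} = \left(-38\right) \frac{1}{2901} - \frac{20439}{2003} = - \frac{38}{2901} - \frac{20439}{2003} = - \frac{59369653}{5810703}$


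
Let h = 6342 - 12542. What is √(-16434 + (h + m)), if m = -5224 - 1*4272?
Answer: 3*I*√3570 ≈ 179.25*I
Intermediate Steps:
h = -6200
m = -9496 (m = -5224 - 4272 = -9496)
√(-16434 + (h + m)) = √(-16434 + (-6200 - 9496)) = √(-16434 - 15696) = √(-32130) = 3*I*√3570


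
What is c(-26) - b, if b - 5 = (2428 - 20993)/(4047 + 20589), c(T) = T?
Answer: -745151/24636 ≈ -30.246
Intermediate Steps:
b = 104615/24636 (b = 5 + (2428 - 20993)/(4047 + 20589) = 5 - 18565/24636 = 104615/24636 ≈ 4.2464)
c(-26) - b = -26 - 1*104615/24636 = -26 - 104615/24636 = -745151/24636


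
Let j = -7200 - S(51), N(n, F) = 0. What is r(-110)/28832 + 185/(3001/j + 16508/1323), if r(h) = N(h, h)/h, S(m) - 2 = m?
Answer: 1775208015/115762201 ≈ 15.335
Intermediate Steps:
S(m) = 2 + m
j = -7253 (j = -7200 - (2 + 51) = -7200 - 1*53 = -7200 - 53 = -7253)
r(h) = 0 (r(h) = 0/h = 0)
r(-110)/28832 + 185/(3001/j + 16508/1323) = 0/28832 + 185/(3001/(-7253) + 16508/1323) = 0*(1/28832) + 185/(3001*(-1/7253) + 16508*(1/1323)) = 0 + 185/(-3001/7253 + 16508/1323) = 0 + 185/(115762201/9595719) = 0 + 185*(9595719/115762201) = 0 + 1775208015/115762201 = 1775208015/115762201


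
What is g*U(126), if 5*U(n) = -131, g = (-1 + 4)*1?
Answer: -393/5 ≈ -78.600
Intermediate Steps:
g = 3 (g = 3*1 = 3)
U(n) = -131/5 (U(n) = (⅕)*(-131) = -131/5)
g*U(126) = 3*(-131/5) = -393/5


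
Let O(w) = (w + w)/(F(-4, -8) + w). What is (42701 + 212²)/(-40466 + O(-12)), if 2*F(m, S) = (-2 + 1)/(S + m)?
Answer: -25154115/11613166 ≈ -2.1660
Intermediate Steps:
F(m, S) = -1/(2*(S + m)) (F(m, S) = ((-2 + 1)/(S + m))/2 = (-1/(S + m))/2 = -1/(2*(S + m)))
O(w) = 2*w/(1/24 + w) (O(w) = (w + w)/(-1/(2*(-8) + 2*(-4)) + w) = (2*w)/(-1/(-16 - 8) + w) = (2*w)/(-1/(-24) + w) = (2*w)/(-1*(-1/24) + w) = (2*w)/(1/24 + w) = 2*w/(1/24 + w))
(42701 + 212²)/(-40466 + O(-12)) = (42701 + 212²)/(-40466 + 48*(-12)/(1 + 24*(-12))) = (42701 + 44944)/(-40466 + 48*(-12)/(1 - 288)) = 87645/(-40466 + 48*(-12)/(-287)) = 87645/(-40466 + 48*(-12)*(-1/287)) = 87645/(-40466 + 576/287) = 87645/(-11613166/287) = 87645*(-287/11613166) = -25154115/11613166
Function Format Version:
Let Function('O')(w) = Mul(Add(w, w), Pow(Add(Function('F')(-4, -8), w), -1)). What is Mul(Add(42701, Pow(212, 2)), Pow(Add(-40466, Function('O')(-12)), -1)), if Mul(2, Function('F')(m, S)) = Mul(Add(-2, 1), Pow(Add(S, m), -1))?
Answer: Rational(-25154115, 11613166) ≈ -2.1660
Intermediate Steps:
Function('F')(m, S) = Mul(Rational(-1, 2), Pow(Add(S, m), -1)) (Function('F')(m, S) = Mul(Rational(1, 2), Mul(Add(-2, 1), Pow(Add(S, m), -1))) = Mul(Rational(1, 2), Mul(-1, Pow(Add(S, m), -1))) = Mul(Rational(-1, 2), Pow(Add(S, m), -1)))
Function('O')(w) = Mul(2, w, Pow(Add(Rational(1, 24), w), -1)) (Function('O')(w) = Mul(Add(w, w), Pow(Add(Mul(-1, Pow(Add(Mul(2, -8), Mul(2, -4)), -1)), w), -1)) = Mul(Mul(2, w), Pow(Add(Mul(-1, Pow(Add(-16, -8), -1)), w), -1)) = Mul(Mul(2, w), Pow(Add(Mul(-1, Pow(-24, -1)), w), -1)) = Mul(Mul(2, w), Pow(Add(Mul(-1, Rational(-1, 24)), w), -1)) = Mul(Mul(2, w), Pow(Add(Rational(1, 24), w), -1)) = Mul(2, w, Pow(Add(Rational(1, 24), w), -1)))
Mul(Add(42701, Pow(212, 2)), Pow(Add(-40466, Function('O')(-12)), -1)) = Mul(Add(42701, Pow(212, 2)), Pow(Add(-40466, Mul(48, -12, Pow(Add(1, Mul(24, -12)), -1))), -1)) = Mul(Add(42701, 44944), Pow(Add(-40466, Mul(48, -12, Pow(Add(1, -288), -1))), -1)) = Mul(87645, Pow(Add(-40466, Mul(48, -12, Pow(-287, -1))), -1)) = Mul(87645, Pow(Add(-40466, Mul(48, -12, Rational(-1, 287))), -1)) = Mul(87645, Pow(Add(-40466, Rational(576, 287)), -1)) = Mul(87645, Pow(Rational(-11613166, 287), -1)) = Mul(87645, Rational(-287, 11613166)) = Rational(-25154115, 11613166)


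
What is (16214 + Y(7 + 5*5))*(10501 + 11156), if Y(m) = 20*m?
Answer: 365007078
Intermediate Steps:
(16214 + Y(7 + 5*5))*(10501 + 11156) = (16214 + 20*(7 + 5*5))*(10501 + 11156) = (16214 + 20*(7 + 25))*21657 = (16214 + 20*32)*21657 = (16214 + 640)*21657 = 16854*21657 = 365007078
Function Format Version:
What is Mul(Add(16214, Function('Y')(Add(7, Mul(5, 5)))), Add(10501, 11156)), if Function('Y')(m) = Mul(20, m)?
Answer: 365007078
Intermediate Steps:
Mul(Add(16214, Function('Y')(Add(7, Mul(5, 5)))), Add(10501, 11156)) = Mul(Add(16214, Mul(20, Add(7, Mul(5, 5)))), Add(10501, 11156)) = Mul(Add(16214, Mul(20, Add(7, 25))), 21657) = Mul(Add(16214, Mul(20, 32)), 21657) = Mul(Add(16214, 640), 21657) = Mul(16854, 21657) = 365007078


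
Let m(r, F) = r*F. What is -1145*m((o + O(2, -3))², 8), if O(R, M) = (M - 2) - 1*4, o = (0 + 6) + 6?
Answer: -82440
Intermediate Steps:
o = 12 (o = 6 + 6 = 12)
O(R, M) = -6 + M (O(R, M) = (-2 + M) - 4 = -6 + M)
m(r, F) = F*r
-1145*m((o + O(2, -3))², 8) = -9160*(12 + (-6 - 3))² = -9160*(12 - 9)² = -9160*3² = -9160*9 = -1145*72 = -82440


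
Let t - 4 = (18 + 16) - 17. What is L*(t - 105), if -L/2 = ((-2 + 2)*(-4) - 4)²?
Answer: 2688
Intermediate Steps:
t = 21 (t = 4 + ((18 + 16) - 17) = 4 + (34 - 17) = 4 + 17 = 21)
L = -32 (L = -2*((-2 + 2)*(-4) - 4)² = -2*(0*(-4) - 4)² = -2*(0 - 4)² = -2*(-4)² = -2*16 = -32)
L*(t - 105) = -32*(21 - 105) = -32*(-84) = 2688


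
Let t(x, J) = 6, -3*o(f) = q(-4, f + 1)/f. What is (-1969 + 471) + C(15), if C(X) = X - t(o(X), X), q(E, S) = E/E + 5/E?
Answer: -1489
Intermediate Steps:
q(E, S) = 1 + 5/E
o(f) = 1/(12*f) (o(f) = -(5 - 4)/(-4)/(3*f) = -(-¼*1)/(3*f) = -(-1)/(12*f) = 1/(12*f))
C(X) = -6 + X (C(X) = X - 1*6 = X - 6 = -6 + X)
(-1969 + 471) + C(15) = (-1969 + 471) + (-6 + 15) = -1498 + 9 = -1489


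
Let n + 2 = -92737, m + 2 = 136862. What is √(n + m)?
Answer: √44121 ≈ 210.05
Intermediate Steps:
m = 136860 (m = -2 + 136862 = 136860)
n = -92739 (n = -2 - 92737 = -92739)
√(n + m) = √(-92739 + 136860) = √44121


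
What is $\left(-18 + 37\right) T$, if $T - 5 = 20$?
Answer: $475$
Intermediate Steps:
$T = 25$ ($T = 5 + 20 = 25$)
$\left(-18 + 37\right) T = \left(-18 + 37\right) 25 = 19 \cdot 25 = 475$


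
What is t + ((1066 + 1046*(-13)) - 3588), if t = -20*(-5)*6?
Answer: -15520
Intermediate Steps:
t = 600 (t = 100*6 = 600)
t + ((1066 + 1046*(-13)) - 3588) = 600 + ((1066 + 1046*(-13)) - 3588) = 600 + ((1066 - 13598) - 3588) = 600 + (-12532 - 3588) = 600 - 16120 = -15520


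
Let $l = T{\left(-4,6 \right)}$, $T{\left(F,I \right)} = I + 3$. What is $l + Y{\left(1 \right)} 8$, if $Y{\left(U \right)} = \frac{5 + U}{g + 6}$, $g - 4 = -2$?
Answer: $15$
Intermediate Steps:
$g = 2$ ($g = 4 - 2 = 2$)
$T{\left(F,I \right)} = 3 + I$
$Y{\left(U \right)} = \frac{5}{8} + \frac{U}{8}$ ($Y{\left(U \right)} = \frac{5 + U}{2 + 6} = \frac{5 + U}{8} = \left(5 + U\right) \frac{1}{8} = \frac{5}{8} + \frac{U}{8}$)
$l = 9$ ($l = 3 + 6 = 9$)
$l + Y{\left(1 \right)} 8 = 9 + \left(\frac{5}{8} + \frac{1}{8} \cdot 1\right) 8 = 9 + \left(\frac{5}{8} + \frac{1}{8}\right) 8 = 9 + \frac{3}{4} \cdot 8 = 9 + 6 = 15$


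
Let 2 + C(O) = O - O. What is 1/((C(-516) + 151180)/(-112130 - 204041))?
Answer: -316171/151178 ≈ -2.0914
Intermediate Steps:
C(O) = -2 (C(O) = -2 + (O - O) = -2 + 0 = -2)
1/((C(-516) + 151180)/(-112130 - 204041)) = 1/((-2 + 151180)/(-112130 - 204041)) = 1/(151178/(-316171)) = 1/(151178*(-1/316171)) = 1/(-151178/316171) = -316171/151178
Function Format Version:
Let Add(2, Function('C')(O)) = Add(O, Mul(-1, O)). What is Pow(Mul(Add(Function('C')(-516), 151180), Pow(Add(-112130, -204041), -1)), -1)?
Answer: Rational(-316171, 151178) ≈ -2.0914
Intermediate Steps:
Function('C')(O) = -2 (Function('C')(O) = Add(-2, Add(O, Mul(-1, O))) = Add(-2, 0) = -2)
Pow(Mul(Add(Function('C')(-516), 151180), Pow(Add(-112130, -204041), -1)), -1) = Pow(Mul(Add(-2, 151180), Pow(Add(-112130, -204041), -1)), -1) = Pow(Mul(151178, Pow(-316171, -1)), -1) = Pow(Mul(151178, Rational(-1, 316171)), -1) = Pow(Rational(-151178, 316171), -1) = Rational(-316171, 151178)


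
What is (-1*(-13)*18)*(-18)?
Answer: -4212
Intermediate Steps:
(-1*(-13)*18)*(-18) = (13*18)*(-18) = 234*(-18) = -4212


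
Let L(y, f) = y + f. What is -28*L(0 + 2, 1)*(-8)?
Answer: 672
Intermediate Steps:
L(y, f) = f + y
-28*L(0 + 2, 1)*(-8) = -28*(1 + (0 + 2))*(-8) = -28*(1 + 2)*(-8) = -28*3*(-8) = -84*(-8) = 672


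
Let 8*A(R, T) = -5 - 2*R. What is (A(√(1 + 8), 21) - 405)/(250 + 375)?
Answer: -3251/5000 ≈ -0.65020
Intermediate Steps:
A(R, T) = -5/8 - R/4 (A(R, T) = (-5 - 2*R)/8 = -5/8 - R/4)
(A(√(1 + 8), 21) - 405)/(250 + 375) = ((-5/8 - √(1 + 8)/4) - 405)/(250 + 375) = ((-5/8 - √9/4) - 405)/625 = ((-5/8 - ¼*3) - 405)*(1/625) = ((-5/8 - ¾) - 405)*(1/625) = (-11/8 - 405)*(1/625) = -3251/8*1/625 = -3251/5000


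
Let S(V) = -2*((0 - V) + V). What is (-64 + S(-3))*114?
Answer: -7296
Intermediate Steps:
S(V) = 0 (S(V) = -2*(-V + V) = -2*0 = 0)
(-64 + S(-3))*114 = (-64 + 0)*114 = -64*114 = -7296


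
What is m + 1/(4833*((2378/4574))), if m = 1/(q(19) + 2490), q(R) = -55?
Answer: 11315282/13992574095 ≈ 0.00080866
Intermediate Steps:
m = 1/2435 (m = 1/(-55 + 2490) = 1/2435 ≈ 0.00041068)
m + 1/(4833*((2378/4574))) = 1/2435 + 1/(4833*((2378/4574))) = 1/2435 + 1/(4833*((2378*(1/4574)))) = 1/2435 + 1/(4833*(1189/2287)) = 1/2435 + (1/4833)*(2287/1189) = 1/2435 + 2287/5746437 = 11315282/13992574095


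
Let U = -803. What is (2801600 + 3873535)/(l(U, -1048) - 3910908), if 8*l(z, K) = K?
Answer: -6675135/3911039 ≈ -1.7067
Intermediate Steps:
l(z, K) = K/8
(2801600 + 3873535)/(l(U, -1048) - 3910908) = (2801600 + 3873535)/((⅛)*(-1048) - 3910908) = 6675135/(-131 - 3910908) = 6675135/(-3911039) = 6675135*(-1/3911039) = -6675135/3911039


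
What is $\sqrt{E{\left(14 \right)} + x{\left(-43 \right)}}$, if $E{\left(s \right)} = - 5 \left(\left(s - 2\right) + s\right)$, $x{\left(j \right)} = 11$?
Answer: $i \sqrt{119} \approx 10.909 i$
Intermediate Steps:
$E{\left(s \right)} = 10 - 10 s$ ($E{\left(s \right)} = - 5 \left(\left(-2 + s\right) + s\right) = - 5 \left(-2 + 2 s\right) = 10 - 10 s$)
$\sqrt{E{\left(14 \right)} + x{\left(-43 \right)}} = \sqrt{\left(10 - 140\right) + 11} = \sqrt{-130 + 11} = \sqrt{-119} = i \sqrt{119}$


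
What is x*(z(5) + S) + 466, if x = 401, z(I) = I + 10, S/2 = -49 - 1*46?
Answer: -69709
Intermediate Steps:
S = -190 (S = 2*(-49 - 1*46) = 2*(-49 - 46) = 2*(-95) = -190)
z(I) = 10 + I
x*(z(5) + S) + 466 = 401*((10 + 5) - 190) + 466 = 401*(15 - 190) + 466 = 401*(-175) + 466 = -70175 + 466 = -69709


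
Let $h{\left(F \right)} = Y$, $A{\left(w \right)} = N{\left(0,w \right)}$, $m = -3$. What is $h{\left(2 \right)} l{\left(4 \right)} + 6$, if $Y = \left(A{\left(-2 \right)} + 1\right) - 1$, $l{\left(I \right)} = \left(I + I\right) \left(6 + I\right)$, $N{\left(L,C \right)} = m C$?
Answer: $486$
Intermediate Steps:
$N{\left(L,C \right)} = - 3 C$
$A{\left(w \right)} = - 3 w$
$l{\left(I \right)} = 2 I \left(6 + I\right)$
$Y = 6$ ($Y = \left(\left(-3\right) \left(-2\right) + 1\right) - 1 = \left(6 + 1\right) - 1 = 7 - 1 = 6$)
$h{\left(F \right)} = 6$
$h{\left(2 \right)} l{\left(4 \right)} + 6 = 6 \cdot 2 \cdot 4 \left(6 + 4\right) + 6 = 6 \cdot 2 \cdot 4 \cdot 10 + 6 = 6 \cdot 80 + 6 = 480 + 6 = 486$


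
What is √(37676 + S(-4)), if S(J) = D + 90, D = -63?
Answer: √37703 ≈ 194.17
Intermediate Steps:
S(J) = 27 (S(J) = -63 + 90 = 27)
√(37676 + S(-4)) = √(37676 + 27) = √37703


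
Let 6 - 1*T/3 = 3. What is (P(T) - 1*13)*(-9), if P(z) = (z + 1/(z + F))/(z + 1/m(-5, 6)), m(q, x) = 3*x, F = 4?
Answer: 228807/2119 ≈ 107.98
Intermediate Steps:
T = 9 (T = 18 - 3*3 = 18 - 9 = 9)
P(z) = (z + 1/(4 + z))/(1/18 + z) (P(z) = (z + 1/(z + 4))/(z + 1/(3*6)) = (z + 1/(4 + z))/(z + 1/18) = (z + 1/(4 + z))/(1/18 + z))
(P(T) - 1*13)*(-9) = (18*(1 + 9² + 4*9)/(4 + 18*9² + 73*9) - 1*13)*(-9) = (18*(1 + 81 + 36)/(4 + 18*81 + 657) - 13)*(-9) = (18*118/(4 + 1458 + 657) - 13)*(-9) = (18*118/2119 - 13)*(-9) = (18*(1/2119)*118 - 13)*(-9) = (2124/2119 - 13)*(-9) = -25423/2119*(-9) = 228807/2119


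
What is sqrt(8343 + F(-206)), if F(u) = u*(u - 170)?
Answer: 7*sqrt(1751) ≈ 292.91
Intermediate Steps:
F(u) = u*(-170 + u)
sqrt(8343 + F(-206)) = sqrt(8343 - 206*(-170 - 206)) = sqrt(8343 - 206*(-376)) = sqrt(8343 + 77456) = sqrt(85799) = 7*sqrt(1751)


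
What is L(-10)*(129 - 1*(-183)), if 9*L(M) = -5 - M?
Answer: 520/3 ≈ 173.33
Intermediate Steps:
L(M) = -5/9 - M/9 (L(M) = (-5 - M)/9 = -5/9 - M/9)
L(-10)*(129 - 1*(-183)) = (-5/9 - 1/9*(-10))*(129 - 1*(-183)) = (-5/9 + 10/9)*(129 + 183) = (5/9)*312 = 520/3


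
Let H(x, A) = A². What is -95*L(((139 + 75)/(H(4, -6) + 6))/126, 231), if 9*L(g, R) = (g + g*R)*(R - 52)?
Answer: -211066060/11907 ≈ -17726.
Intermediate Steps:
L(g, R) = (-52 + R)*(g + R*g)/9 (L(g, R) = ((g + g*R)*(R - 52))/9 = ((g + R*g)*(-52 + R))/9 = ((-52 + R)*(g + R*g))/9 = (-52 + R)*(g + R*g)/9)
-95*L(((139 + 75)/(H(4, -6) + 6))/126, 231) = -95*((139 + 75)/((-6)² + 6))/126*(-52 + 231² - 51*231)/9 = -95*(214/(36 + 6))*(1/126)*(-52 + 53361 - 11781)/9 = -95*(214/42)*(1/126)*41528/9 = -95*(214*(1/42))*(1/126)*41528/9 = -95*(107/21)*(1/126)*41528/9 = -95*107*41528/(9*2646) = -95*2221748/11907 = -211066060/11907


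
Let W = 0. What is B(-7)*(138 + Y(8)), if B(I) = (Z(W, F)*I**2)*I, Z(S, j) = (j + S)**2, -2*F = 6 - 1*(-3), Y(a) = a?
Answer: -2028159/2 ≈ -1.0141e+6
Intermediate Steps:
F = -9/2 (F = -(6 - 1*(-3))/2 = -(6 + 3)/2 = -1/2*9 = -9/2 ≈ -4.5000)
Z(S, j) = (S + j)**2
B(I) = 81*I**3/4 (B(I) = ((0 - 9/2)**2*I**2)*I = ((-9/2)**2*I**2)*I = (81*I**2/4)*I = 81*I**3/4)
B(-7)*(138 + Y(8)) = ((81/4)*(-7)**3)*(138 + 8) = ((81/4)*(-343))*146 = -27783/4*146 = -2028159/2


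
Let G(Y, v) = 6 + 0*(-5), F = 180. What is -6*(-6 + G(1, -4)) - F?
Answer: -180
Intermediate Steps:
G(Y, v) = 6 (G(Y, v) = 6 + 0 = 6)
-6*(-6 + G(1, -4)) - F = -6*(-6 + 6) - 1*180 = -6*0 - 180 = 0 - 180 = -180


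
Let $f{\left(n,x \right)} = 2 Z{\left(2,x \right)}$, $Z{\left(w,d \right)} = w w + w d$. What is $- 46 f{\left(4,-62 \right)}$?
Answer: $11040$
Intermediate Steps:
$Z{\left(w,d \right)} = w^{2} + d w$
$f{\left(n,x \right)} = 8 + 4 x$ ($f{\left(n,x \right)} = 2 \cdot 2 \left(x + 2\right) = 2 \cdot 2 \left(2 + x\right) = 2 \left(4 + 2 x\right) = 8 + 4 x$)
$- 46 f{\left(4,-62 \right)} = - 46 \left(8 + 4 \left(-62\right)\right) = - 46 \left(8 - 248\right) = \left(-46\right) \left(-240\right) = 11040$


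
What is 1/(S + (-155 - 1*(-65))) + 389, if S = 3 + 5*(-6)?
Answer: 45512/117 ≈ 388.99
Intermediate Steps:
S = -27 (S = 3 - 30 = -27)
1/(S + (-155 - 1*(-65))) + 389 = 1/(-27 + (-155 - 1*(-65))) + 389 = 1/(-27 + (-155 + 65)) + 389 = 1/(-27 - 90) + 389 = 1/(-117) + 389 = -1/117 + 389 = 45512/117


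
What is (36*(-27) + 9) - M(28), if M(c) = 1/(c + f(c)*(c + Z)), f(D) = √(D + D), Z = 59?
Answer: -14550929/15110 - 87*√14/211540 ≈ -963.00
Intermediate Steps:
f(D) = √2*√D (f(D) = √(2*D) = √2*√D)
M(c) = 1/(c + √2*√c*(59 + c)) (M(c) = 1/(c + (√2*√c)*(c + 59)) = 1/(c + (√2*√c)*(59 + c)) = 1/(c + √2*√c*(59 + c)))
(36*(-27) + 9) - M(28) = (36*(-27) + 9) - 1/(28 + √2*28^(3/2) + 59*√2*√28) = (-972 + 9) - 1/(28 + √2*(56*√7) + 59*√2*(2*√7)) = -963 - 1/(28 + 56*√14 + 118*√14) = -963 - 1/(28 + 174*√14)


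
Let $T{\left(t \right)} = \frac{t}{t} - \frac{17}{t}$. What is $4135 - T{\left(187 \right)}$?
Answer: $\frac{45475}{11} \approx 4134.1$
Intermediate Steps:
$T{\left(t \right)} = 1 - \frac{17}{t}$
$4135 - T{\left(187 \right)} = 4135 - \frac{-17 + 187}{187} = 4135 - \frac{1}{187} \cdot 170 = 4135 - \frac{10}{11} = \frac{45475}{11}$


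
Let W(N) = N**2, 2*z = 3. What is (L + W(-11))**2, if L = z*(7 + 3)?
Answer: 18496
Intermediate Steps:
z = 3/2 (z = (1/2)*3 = 3/2 ≈ 1.5000)
L = 15 (L = 3*(7 + 3)/2 = (3/2)*10 = 15)
(L + W(-11))**2 = (15 + (-11)**2)**2 = (15 + 121)**2 = 136**2 = 18496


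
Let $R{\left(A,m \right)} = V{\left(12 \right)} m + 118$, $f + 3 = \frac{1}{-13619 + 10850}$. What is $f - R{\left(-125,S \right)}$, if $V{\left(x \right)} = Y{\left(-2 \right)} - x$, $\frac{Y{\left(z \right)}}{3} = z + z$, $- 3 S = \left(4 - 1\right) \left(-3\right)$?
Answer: $- \frac{135682}{2769} \approx -49.0$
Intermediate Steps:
$S = 3$ ($S = - \frac{\left(4 - 1\right) \left(-3\right)}{3} = - \frac{3 \left(-3\right)}{3} = \left(- \frac{1}{3}\right) \left(-9\right) = 3$)
$Y{\left(z \right)} = 6 z$ ($Y{\left(z \right)} = 3 \left(z + z\right) = 3 \cdot 2 z = 6 z$)
$f = - \frac{8308}{2769}$ ($f = -3 + \frac{1}{-13619 + 10850} = -3 + \frac{1}{-2769} = -3 - \frac{1}{2769} = - \frac{8308}{2769} \approx -3.0004$)
$V{\left(x \right)} = -12 - x$ ($V{\left(x \right)} = 6 \left(-2\right) - x = -12 - x$)
$R{\left(A,m \right)} = 118 - 24 m$ ($R{\left(A,m \right)} = \left(-12 - 12\right) m + 118 = - 24 m + 118 = 118 - 24 m$)
$f - R{\left(-125,S \right)} = - \frac{8308}{2769} - \left(118 - 72\right) = - \frac{8308}{2769} - 46 = - \frac{135682}{2769}$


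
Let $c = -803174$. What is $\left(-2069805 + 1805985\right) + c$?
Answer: $-1066994$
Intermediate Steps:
$\left(-2069805 + 1805985\right) + c = \left(-2069805 + 1805985\right) - 803174 = -263820 - 803174 = -1066994$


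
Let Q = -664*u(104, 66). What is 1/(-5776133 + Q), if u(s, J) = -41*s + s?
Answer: -1/3013893 ≈ -3.3180e-7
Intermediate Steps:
u(s, J) = -40*s
Q = 2762240 (Q = -(-26560)*104 = -664*(-4160) = 2762240)
1/(-5776133 + Q) = 1/(-5776133 + 2762240) = 1/(-3013893) = -1/3013893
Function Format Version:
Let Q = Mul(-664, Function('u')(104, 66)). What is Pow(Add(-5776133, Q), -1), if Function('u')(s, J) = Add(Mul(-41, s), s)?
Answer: Rational(-1, 3013893) ≈ -3.3180e-7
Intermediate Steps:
Function('u')(s, J) = Mul(-40, s)
Q = 2762240 (Q = Mul(-664, Mul(-40, 104)) = Mul(-664, -4160) = 2762240)
Pow(Add(-5776133, Q), -1) = Pow(Add(-5776133, 2762240), -1) = Pow(-3013893, -1) = Rational(-1, 3013893)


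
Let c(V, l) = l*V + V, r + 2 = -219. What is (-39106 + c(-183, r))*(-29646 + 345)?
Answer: -33813354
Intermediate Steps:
r = -221 (r = -2 - 219 = -221)
c(V, l) = V + V*l (c(V, l) = V*l + V = V + V*l)
(-39106 + c(-183, r))*(-29646 + 345) = (-39106 - 183*(1 - 221))*(-29646 + 345) = (-39106 - 183*(-220))*(-29301) = (-39106 + 40260)*(-29301) = 1154*(-29301) = -33813354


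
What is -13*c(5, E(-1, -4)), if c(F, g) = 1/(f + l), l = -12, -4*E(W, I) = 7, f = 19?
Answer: -13/7 ≈ -1.8571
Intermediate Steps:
E(W, I) = -7/4 (E(W, I) = -¼*7 = -7/4)
c(F, g) = ⅐ (c(F, g) = 1/(19 - 12) = 1/7 = ⅐)
-13*c(5, E(-1, -4)) = -13*⅐ = -13/7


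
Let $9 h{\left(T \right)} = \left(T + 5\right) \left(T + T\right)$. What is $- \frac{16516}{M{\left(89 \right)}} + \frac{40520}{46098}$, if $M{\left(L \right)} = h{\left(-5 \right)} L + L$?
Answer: $- \frac{378874144}{2051361} \approx -184.69$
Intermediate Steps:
$h{\left(T \right)} = \frac{2 T \left(5 + T\right)}{9}$ ($h{\left(T \right)} = \frac{\left(T + 5\right) \left(T + T\right)}{9} = \frac{\left(5 + T\right) 2 T}{9} = \frac{2 T \left(5 + T\right)}{9}$)
$M{\left(L \right)} = L$ ($M{\left(L \right)} = \frac{2}{9} \left(-5\right) \left(5 - 5\right) L + L = \frac{2}{9} \left(-5\right) 0 L + L = 0 L + L = 0 + L = L$)
$- \frac{16516}{M{\left(89 \right)}} + \frac{40520}{46098} = - \frac{16516}{89} + \frac{40520}{46098} = \left(-16516\right) \frac{1}{89} + 40520 \cdot \frac{1}{46098} = - \frac{16516}{89} + \frac{20260}{23049} = - \frac{378874144}{2051361}$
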